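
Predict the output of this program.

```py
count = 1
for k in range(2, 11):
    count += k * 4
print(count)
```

217

k=2: count = 1+2*4 = 9
k=3: count = 9+3*4 = 21
k=4: count = 21+4*4 = 37
k=5: count = 37+5*4 = 57
k=6: count = 57+6*4 = 81
k=7: count = 81+7*4 = 109
k=8: count = 109+8*4 = 141
k=9: count = 141+9*4 = 177
k=10: count = 177+10*4 = 217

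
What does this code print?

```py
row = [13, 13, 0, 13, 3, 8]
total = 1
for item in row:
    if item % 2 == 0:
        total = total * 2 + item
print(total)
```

12

item=13: not even
item=13: not even
item=0: even, total = 1*2+0 = 2
item=13: not even
item=3: not even
item=8: even, total = 2*2+8 = 12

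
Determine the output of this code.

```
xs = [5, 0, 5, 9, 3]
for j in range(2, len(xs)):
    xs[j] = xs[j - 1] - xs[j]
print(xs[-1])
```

-17

j=2: xs[2] = 0-5 = -5 → [5, 0, -5, 9, 3]
j=3: xs[3] = (-5)-9 = -14 → [5, 0, -5, -14, 3]
j=4: xs[4] = (-14)-3 = -17 → [5, 0, -5, -14, -17]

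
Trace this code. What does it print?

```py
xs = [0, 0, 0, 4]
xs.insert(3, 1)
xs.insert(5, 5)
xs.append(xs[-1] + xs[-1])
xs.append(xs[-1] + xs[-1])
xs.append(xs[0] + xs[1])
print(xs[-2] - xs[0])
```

20

insert 1 at 3 → [0, 0, 0, 1, 4]
insert 5 at 5 → [0, 0, 0, 1, 4, 5]
append xs[-1]+xs[-1] = 5+5 = 10 → [0, 0, 0, 1, 4, 5, 10]
append xs[-1]+xs[-1] = 10+10 = 20 → [0, 0, 0, 1, 4, 5, 10, 20]
append xs[0]+xs[1] = 0+0 = 0 → [0, 0, 0, 1, 4, 5, 10, 20, 0]
xs[-2]-xs[0] = 20-0 = 20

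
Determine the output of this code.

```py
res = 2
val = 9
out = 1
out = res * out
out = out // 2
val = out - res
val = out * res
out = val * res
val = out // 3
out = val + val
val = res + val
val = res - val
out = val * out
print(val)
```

out = 2*1 = 2
out = 2//2 = 1
val = 1-2 = -1
val = 1*2 = 2
out = 2*2 = 4
val = 4//3 = 1
out = 1+1 = 2
val = 2+1 = 3
val = 2-3 = -1
out = (-1)*2 = -2

-1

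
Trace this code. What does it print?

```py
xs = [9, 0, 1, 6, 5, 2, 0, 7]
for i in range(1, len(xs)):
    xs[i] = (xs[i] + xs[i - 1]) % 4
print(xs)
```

i=1: xs[1] = (0+9)%4 = 1 → [9, 1, 1, 6, 5, 2, 0, 7]
i=2: xs[2] = (1+1)%4 = 2 → [9, 1, 2, 6, 5, 2, 0, 7]
i=3: xs[3] = (6+2)%4 = 0 → [9, 1, 2, 0, 5, 2, 0, 7]
i=4: xs[4] = (5+0)%4 = 1 → [9, 1, 2, 0, 1, 2, 0, 7]
i=5: xs[5] = (2+1)%4 = 3 → [9, 1, 2, 0, 1, 3, 0, 7]
i=6: xs[6] = (0+3)%4 = 3 → [9, 1, 2, 0, 1, 3, 3, 7]
i=7: xs[7] = (7+3)%4 = 2 → [9, 1, 2, 0, 1, 3, 3, 2]

[9, 1, 2, 0, 1, 3, 3, 2]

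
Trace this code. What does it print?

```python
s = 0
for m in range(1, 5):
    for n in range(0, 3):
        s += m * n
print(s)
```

m=1,n=0: s = 0+0 = 0
m=1,n=1: s = 0+1 = 1
m=1,n=2: s = 1+2 = 3
m=2,n=0: s = 3+0 = 3
m=2,n=1: s = 3+2 = 5
m=2,n=2: s = 5+4 = 9
m=3,n=0: s = 9+0 = 9
m=3,n=1: s = 9+3 = 12
m=3,n=2: s = 12+6 = 18
m=4,n=0: s = 18+0 = 18
m=4,n=1: s = 18+4 = 22
m=4,n=2: s = 22+8 = 30

30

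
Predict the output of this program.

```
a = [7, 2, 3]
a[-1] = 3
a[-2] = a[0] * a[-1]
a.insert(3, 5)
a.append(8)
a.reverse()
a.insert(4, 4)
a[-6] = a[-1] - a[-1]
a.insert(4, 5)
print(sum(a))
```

a[-1] = 3 → [7, 2, 3]
a[-2] = a[0]*a[-1] = 7*3 = 21 → [7, 21, 3]
insert 5 at 3 → [7, 21, 3, 5]
append 8 → [7, 21, 3, 5, 8]
reverse → [8, 5, 3, 21, 7]
insert 4 at 4 → [8, 5, 3, 21, 4, 7]
a[-6] = a[-1]-a[-1] = 7-7 = 0 → [0, 5, 3, 21, 4, 7]
insert 5 at 4 → [0, 5, 3, 21, 5, 4, 7]
sum = 45

45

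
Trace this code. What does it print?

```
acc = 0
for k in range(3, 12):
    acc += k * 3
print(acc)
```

k=3: acc = 0+3*3 = 9
k=4: acc = 9+4*3 = 21
k=5: acc = 21+5*3 = 36
k=6: acc = 36+6*3 = 54
k=7: acc = 54+7*3 = 75
k=8: acc = 75+8*3 = 99
k=9: acc = 99+9*3 = 126
k=10: acc = 126+10*3 = 156
k=11: acc = 156+11*3 = 189

189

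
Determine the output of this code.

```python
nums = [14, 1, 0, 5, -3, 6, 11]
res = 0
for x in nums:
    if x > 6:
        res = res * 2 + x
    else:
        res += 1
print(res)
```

x=14: >6, res = 0*2+14 = 14
x=1: not >6, res = 14+1 = 15
x=0: not >6, res = 15+1 = 16
x=5: not >6, res = 16+1 = 17
x=-3: not >6, res = 17+1 = 18
x=6: not >6, res = 18+1 = 19
x=11: >6, res = 19*2+11 = 49

49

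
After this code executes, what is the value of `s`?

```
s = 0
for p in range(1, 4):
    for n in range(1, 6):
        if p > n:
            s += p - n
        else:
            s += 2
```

p=1,n=1: not 1>1, s = 0+2 = 2
p=1,n=2: not 1>2, s = 2+2 = 4
p=1,n=3: not 1>3, s = 4+2 = 6
p=1,n=4: not 1>4, s = 6+2 = 8
p=1,n=5: not 1>5, s = 8+2 = 10
p=2,n=1: 2>1, s = 10+1 = 11
p=2,n=2: not 2>2, s = 11+2 = 13
p=2,n=3: not 2>3, s = 13+2 = 15
p=2,n=4: not 2>4, s = 15+2 = 17
p=2,n=5: not 2>5, s = 17+2 = 19
p=3,n=1: 3>1, s = 19+2 = 21
p=3,n=2: 3>2, s = 21+1 = 22
p=3,n=3: not 3>3, s = 22+2 = 24
p=3,n=4: not 3>4, s = 24+2 = 26
p=3,n=5: not 3>5, s = 26+2 = 28

28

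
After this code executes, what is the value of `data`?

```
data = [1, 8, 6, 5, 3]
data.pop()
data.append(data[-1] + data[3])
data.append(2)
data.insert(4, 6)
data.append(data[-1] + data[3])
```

[1, 8, 6, 5, 6, 10, 2, 7]

pop() removes 3 → [1, 8, 6, 5]
append data[-1]+data[3] = 5+5 = 10 → [1, 8, 6, 5, 10]
append 2 → [1, 8, 6, 5, 10, 2]
insert 6 at 4 → [1, 8, 6, 5, 6, 10, 2]
append data[-1]+data[3] = 2+5 = 7 → [1, 8, 6, 5, 6, 10, 2, 7]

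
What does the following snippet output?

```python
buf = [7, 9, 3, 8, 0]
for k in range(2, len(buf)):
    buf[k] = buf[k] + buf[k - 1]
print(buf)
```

k=2: buf[2] = 3+9 = 12 → [7, 9, 12, 8, 0]
k=3: buf[3] = 8+12 = 20 → [7, 9, 12, 20, 0]
k=4: buf[4] = 0+20 = 20 → [7, 9, 12, 20, 20]

[7, 9, 12, 20, 20]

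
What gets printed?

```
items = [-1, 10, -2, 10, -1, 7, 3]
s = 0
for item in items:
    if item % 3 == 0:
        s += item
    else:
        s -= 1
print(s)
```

item=-1: not %3==0, s = 0-1 = -1
item=10: not %3==0, s = (-1)-1 = -2
item=-2: not %3==0, s = (-2)-1 = -3
item=10: not %3==0, s = (-3)-1 = -4
item=-1: not %3==0, s = (-4)-1 = -5
item=7: not %3==0, s = (-5)-1 = -6
item=3: %3==0, s = (-6)+3 = -3

-3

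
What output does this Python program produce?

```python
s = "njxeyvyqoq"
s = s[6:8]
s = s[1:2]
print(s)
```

q

slice [6:8] → 'yq'
slice [1:2] → 'q'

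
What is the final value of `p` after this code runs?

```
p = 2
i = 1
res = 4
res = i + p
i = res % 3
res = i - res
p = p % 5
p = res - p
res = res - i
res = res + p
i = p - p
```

res = 1+2 = 3
i = 3%3 = 0
res = 0-3 = -3
p = 2%5 = 2
p = (-3)-2 = -5
res = (-3)-0 = -3
res = (-3)+(-5) = -8
i = (-5)-(-5) = 0

-5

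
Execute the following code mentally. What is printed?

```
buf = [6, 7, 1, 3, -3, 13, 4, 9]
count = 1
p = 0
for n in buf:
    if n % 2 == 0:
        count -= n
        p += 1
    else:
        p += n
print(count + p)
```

n=6: even, count = 1-6 = -5; p=1
n=7: not even; p=8
n=1: not even; p=9
n=3: not even; p=12
n=-3: not even; p=9
n=13: not even; p=22
n=4: even, count = (-5)-4 = -9; p=23
n=9: not even; p=32
count+p = (-9)+32 = 23

23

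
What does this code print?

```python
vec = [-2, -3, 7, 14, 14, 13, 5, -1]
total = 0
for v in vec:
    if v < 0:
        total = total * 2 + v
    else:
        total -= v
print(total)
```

-121

v=-2: <0, total = 0*2+(-2) = -2
v=-3: <0, total = (-2)*2+(-3) = -7
v=7: not <0, total = (-7)-7 = -14
v=14: not <0, total = (-14)-14 = -28
v=14: not <0, total = (-28)-14 = -42
v=13: not <0, total = (-42)-13 = -55
v=5: not <0, total = (-55)-5 = -60
v=-1: <0, total = (-60)*2+(-1) = -121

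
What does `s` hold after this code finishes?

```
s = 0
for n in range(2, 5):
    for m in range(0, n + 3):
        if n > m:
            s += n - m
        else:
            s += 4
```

n=2,m=0: 2>0, s = 0+2 = 2
n=2,m=1: 2>1, s = 2+1 = 3
n=2,m=2: not 2>2, s = 3+4 = 7
n=2,m=3: not 2>3, s = 7+4 = 11
n=2,m=4: not 2>4, s = 11+4 = 15
n=3,m=0: 3>0, s = 15+3 = 18
n=3,m=1: 3>1, s = 18+2 = 20
n=3,m=2: 3>2, s = 20+1 = 21
n=3,m=3: not 3>3, s = 21+4 = 25
n=3,m=4: not 3>4, s = 25+4 = 29
n=3,m=5: not 3>5, s = 29+4 = 33
n=4,m=0: 4>0, s = 33+4 = 37
n=4,m=1: 4>1, s = 37+3 = 40
n=4,m=2: 4>2, s = 40+2 = 42
n=4,m=3: 4>3, s = 42+1 = 43
n=4,m=4: not 4>4, s = 43+4 = 47
n=4,m=5: not 4>5, s = 47+4 = 51
n=4,m=6: not 4>6, s = 51+4 = 55

55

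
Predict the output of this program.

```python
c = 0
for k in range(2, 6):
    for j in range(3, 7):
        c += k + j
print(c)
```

128

k=2,j=3: c = 0+5 = 5
k=2,j=4: c = 5+6 = 11
k=2,j=5: c = 11+7 = 18
k=2,j=6: c = 18+8 = 26
k=3,j=3: c = 26+6 = 32
k=3,j=4: c = 32+7 = 39
k=3,j=5: c = 39+8 = 47
k=3,j=6: c = 47+9 = 56
k=4,j=3: c = 56+7 = 63
k=4,j=4: c = 63+8 = 71
k=4,j=5: c = 71+9 = 80
k=4,j=6: c = 80+10 = 90
k=5,j=3: c = 90+8 = 98
k=5,j=4: c = 98+9 = 107
k=5,j=5: c = 107+10 = 117
k=5,j=6: c = 117+11 = 128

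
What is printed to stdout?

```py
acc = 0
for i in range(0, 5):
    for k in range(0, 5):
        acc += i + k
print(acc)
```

100

i=0,k=0: acc = 0+0 = 0
i=0,k=1: acc = 0+1 = 1
i=0,k=2: acc = 1+2 = 3
i=0,k=3: acc = 3+3 = 6
i=0,k=4: acc = 6+4 = 10
i=1,k=0: acc = 10+1 = 11
i=1,k=1: acc = 11+2 = 13
i=1,k=2: acc = 13+3 = 16
i=1,k=3: acc = 16+4 = 20
i=1,k=4: acc = 20+5 = 25
i=2,k=0: acc = 25+2 = 27
i=2,k=1: acc = 27+3 = 30
i=2,k=2: acc = 30+4 = 34
i=2,k=3: acc = 34+5 = 39
i=2,k=4: acc = 39+6 = 45
i=3,k=0: acc = 45+3 = 48
i=3,k=1: acc = 48+4 = 52
i=3,k=2: acc = 52+5 = 57
i=3,k=3: acc = 57+6 = 63
i=3,k=4: acc = 63+7 = 70
i=4,k=0: acc = 70+4 = 74
i=4,k=1: acc = 74+5 = 79
i=4,k=2: acc = 79+6 = 85
i=4,k=3: acc = 85+7 = 92
i=4,k=4: acc = 92+8 = 100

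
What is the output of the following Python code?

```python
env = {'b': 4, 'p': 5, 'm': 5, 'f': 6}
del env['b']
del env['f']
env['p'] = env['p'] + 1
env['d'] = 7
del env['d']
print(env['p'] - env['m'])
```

1

del 'b' → {'p': 5, 'm': 5, 'f': 6}
del 'f' → {'p': 5, 'm': 5}
env['p'] = env['p']+1 = 6 → {'p': 6, 'm': 5}
env['d'] = 7 → {'p': 6, 'm': 5, 'd': 7}
del 'd' → {'p': 6, 'm': 5}
env['p']-env['m'] = 6-5 = 1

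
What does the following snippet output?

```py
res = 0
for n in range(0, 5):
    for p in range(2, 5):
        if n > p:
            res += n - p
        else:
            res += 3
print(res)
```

n=0,p=2: not 0>2, res = 0+3 = 3
n=0,p=3: not 0>3, res = 3+3 = 6
n=0,p=4: not 0>4, res = 6+3 = 9
n=1,p=2: not 1>2, res = 9+3 = 12
n=1,p=3: not 1>3, res = 12+3 = 15
n=1,p=4: not 1>4, res = 15+3 = 18
n=2,p=2: not 2>2, res = 18+3 = 21
n=2,p=3: not 2>3, res = 21+3 = 24
n=2,p=4: not 2>4, res = 24+3 = 27
n=3,p=2: 3>2, res = 27+1 = 28
n=3,p=3: not 3>3, res = 28+3 = 31
n=3,p=4: not 3>4, res = 31+3 = 34
n=4,p=2: 4>2, res = 34+2 = 36
n=4,p=3: 4>3, res = 36+1 = 37
n=4,p=4: not 4>4, res = 37+3 = 40

40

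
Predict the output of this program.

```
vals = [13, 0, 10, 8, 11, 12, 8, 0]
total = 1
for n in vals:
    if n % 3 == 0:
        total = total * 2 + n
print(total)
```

n=13: not %3==0
n=0: %3==0, total = 1*2+0 = 2
n=10: not %3==0
n=8: not %3==0
n=11: not %3==0
n=12: %3==0, total = 2*2+12 = 16
n=8: not %3==0
n=0: %3==0, total = 16*2+0 = 32

32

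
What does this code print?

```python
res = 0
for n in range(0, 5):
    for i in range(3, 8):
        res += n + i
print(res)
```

175

n=0,i=3: res = 0+3 = 3
n=0,i=4: res = 3+4 = 7
n=0,i=5: res = 7+5 = 12
n=0,i=6: res = 12+6 = 18
n=0,i=7: res = 18+7 = 25
n=1,i=3: res = 25+4 = 29
n=1,i=4: res = 29+5 = 34
n=1,i=5: res = 34+6 = 40
n=1,i=6: res = 40+7 = 47
n=1,i=7: res = 47+8 = 55
n=2,i=3: res = 55+5 = 60
n=2,i=4: res = 60+6 = 66
n=2,i=5: res = 66+7 = 73
n=2,i=6: res = 73+8 = 81
n=2,i=7: res = 81+9 = 90
n=3,i=3: res = 90+6 = 96
n=3,i=4: res = 96+7 = 103
n=3,i=5: res = 103+8 = 111
n=3,i=6: res = 111+9 = 120
n=3,i=7: res = 120+10 = 130
n=4,i=3: res = 130+7 = 137
n=4,i=4: res = 137+8 = 145
n=4,i=5: res = 145+9 = 154
n=4,i=6: res = 154+10 = 164
n=4,i=7: res = 164+11 = 175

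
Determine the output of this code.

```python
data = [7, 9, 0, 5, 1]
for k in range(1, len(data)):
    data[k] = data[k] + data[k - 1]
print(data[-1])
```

k=1: data[1] = 9+7 = 16 → [7, 16, 0, 5, 1]
k=2: data[2] = 0+16 = 16 → [7, 16, 16, 5, 1]
k=3: data[3] = 5+16 = 21 → [7, 16, 16, 21, 1]
k=4: data[4] = 1+21 = 22 → [7, 16, 16, 21, 22]

22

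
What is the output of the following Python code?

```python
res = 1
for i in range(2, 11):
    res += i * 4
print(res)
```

i=2: res = 1+2*4 = 9
i=3: res = 9+3*4 = 21
i=4: res = 21+4*4 = 37
i=5: res = 37+5*4 = 57
i=6: res = 57+6*4 = 81
i=7: res = 81+7*4 = 109
i=8: res = 109+8*4 = 141
i=9: res = 141+9*4 = 177
i=10: res = 177+10*4 = 217

217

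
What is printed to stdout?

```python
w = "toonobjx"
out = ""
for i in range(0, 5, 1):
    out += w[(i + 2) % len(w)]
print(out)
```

onobj

i=0: add w[2]='o' → 'o'
i=1: add w[3]='n' → 'on'
i=2: add w[4]='o' → 'ono'
i=3: add w[5]='b' → 'onob'
i=4: add w[6]='j' → 'onobj'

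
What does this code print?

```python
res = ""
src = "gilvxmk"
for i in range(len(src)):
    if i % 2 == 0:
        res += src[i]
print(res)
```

glxk

i=0: add 'g' → 'g'
i=1: skip
i=2: add 'l' → 'gl'
i=3: skip
i=4: add 'x' → 'glx'
i=5: skip
i=6: add 'k' → 'glxk'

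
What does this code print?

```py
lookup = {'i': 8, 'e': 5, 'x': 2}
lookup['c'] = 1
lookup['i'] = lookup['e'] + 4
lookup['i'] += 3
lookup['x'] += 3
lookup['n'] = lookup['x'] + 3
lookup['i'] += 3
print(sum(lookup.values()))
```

lookup['c'] = 1 → {'i': 8, 'e': 5, 'x': 2, 'c': 1}
lookup['i'] = lookup['e']+4 = 9 → {'i': 9, 'e': 5, 'x': 2, 'c': 1}
lookup['i'] = 9+3 = 12 → {'i': 12, 'e': 5, 'x': 2, 'c': 1}
lookup['x'] = 2+3 = 5 → {'i': 12, 'e': 5, 'x': 5, 'c': 1}
lookup['n'] = lookup['x']+3 = 8 → {'i': 12, 'e': 5, 'x': 5, 'c': 1, 'n': 8}
lookup['i'] = 12+3 = 15 → {'i': 15, 'e': 5, 'x': 5, 'c': 1, 'n': 8}
sum of values = 34

34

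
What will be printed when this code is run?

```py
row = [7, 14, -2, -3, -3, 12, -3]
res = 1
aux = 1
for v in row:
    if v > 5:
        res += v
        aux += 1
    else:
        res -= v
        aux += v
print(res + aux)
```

v=7: >5, res = 1+7 = 8; aux=2
v=14: >5, res = 8+14 = 22; aux=3
v=-2: not >5, res = 22-(-2) = 24; aux=1
v=-3: not >5, res = 24-(-3) = 27; aux=-2
v=-3: not >5, res = 27-(-3) = 30; aux=-5
v=12: >5, res = 30+12 = 42; aux=-4
v=-3: not >5, res = 42-(-3) = 45; aux=-7
res+aux = 45+(-7) = 38

38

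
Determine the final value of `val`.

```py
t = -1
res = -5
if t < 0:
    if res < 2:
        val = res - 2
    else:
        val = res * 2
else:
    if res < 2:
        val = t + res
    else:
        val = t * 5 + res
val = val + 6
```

t=-1, res=-5
t < 0 is True; res < 2 is True
→ val = res - 2 = -7
val = (-7)+6 = -1

-1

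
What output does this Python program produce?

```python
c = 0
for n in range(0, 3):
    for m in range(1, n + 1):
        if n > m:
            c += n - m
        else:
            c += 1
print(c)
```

n=1,m=1: not 1>1, c = 0+1 = 1
n=2,m=1: 2>1, c = 1+1 = 2
n=2,m=2: not 2>2, c = 2+1 = 3

3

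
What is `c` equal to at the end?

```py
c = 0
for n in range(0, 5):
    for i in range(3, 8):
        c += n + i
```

175

n=0,i=3: c = 0+3 = 3
n=0,i=4: c = 3+4 = 7
n=0,i=5: c = 7+5 = 12
n=0,i=6: c = 12+6 = 18
n=0,i=7: c = 18+7 = 25
n=1,i=3: c = 25+4 = 29
n=1,i=4: c = 29+5 = 34
n=1,i=5: c = 34+6 = 40
n=1,i=6: c = 40+7 = 47
n=1,i=7: c = 47+8 = 55
n=2,i=3: c = 55+5 = 60
n=2,i=4: c = 60+6 = 66
n=2,i=5: c = 66+7 = 73
n=2,i=6: c = 73+8 = 81
n=2,i=7: c = 81+9 = 90
n=3,i=3: c = 90+6 = 96
n=3,i=4: c = 96+7 = 103
n=3,i=5: c = 103+8 = 111
n=3,i=6: c = 111+9 = 120
n=3,i=7: c = 120+10 = 130
n=4,i=3: c = 130+7 = 137
n=4,i=4: c = 137+8 = 145
n=4,i=5: c = 145+9 = 154
n=4,i=6: c = 154+10 = 164
n=4,i=7: c = 164+11 = 175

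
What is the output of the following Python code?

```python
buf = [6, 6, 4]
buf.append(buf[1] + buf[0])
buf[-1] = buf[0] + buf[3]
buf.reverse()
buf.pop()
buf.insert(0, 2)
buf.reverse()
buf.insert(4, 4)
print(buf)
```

[6, 4, 18, 2, 4]

append buf[1]+buf[0] = 6+6 = 12 → [6, 6, 4, 12]
buf[-1] = buf[0]+buf[3] = 6+12 = 18 → [6, 6, 4, 18]
reverse → [18, 4, 6, 6]
pop() removes 6 → [18, 4, 6]
insert 2 at 0 → [2, 18, 4, 6]
reverse → [6, 4, 18, 2]
insert 4 at 4 → [6, 4, 18, 2, 4]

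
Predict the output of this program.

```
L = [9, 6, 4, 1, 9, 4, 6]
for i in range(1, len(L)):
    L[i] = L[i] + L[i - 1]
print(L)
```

i=1: L[1] = 6+9 = 15 → [9, 15, 4, 1, 9, 4, 6]
i=2: L[2] = 4+15 = 19 → [9, 15, 19, 1, 9, 4, 6]
i=3: L[3] = 1+19 = 20 → [9, 15, 19, 20, 9, 4, 6]
i=4: L[4] = 9+20 = 29 → [9, 15, 19, 20, 29, 4, 6]
i=5: L[5] = 4+29 = 33 → [9, 15, 19, 20, 29, 33, 6]
i=6: L[6] = 6+33 = 39 → [9, 15, 19, 20, 29, 33, 39]

[9, 15, 19, 20, 29, 33, 39]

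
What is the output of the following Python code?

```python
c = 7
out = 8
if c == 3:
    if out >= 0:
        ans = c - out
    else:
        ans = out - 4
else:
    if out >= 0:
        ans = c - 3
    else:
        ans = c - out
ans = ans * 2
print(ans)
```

c=7, out=8
c == 3 is False; out >= 0 is True
→ ans = c - 3 = 4
ans = 4*2 = 8

8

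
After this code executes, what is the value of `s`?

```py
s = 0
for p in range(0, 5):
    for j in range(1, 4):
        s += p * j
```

p=0,j=1: s = 0+0 = 0
p=0,j=2: s = 0+0 = 0
p=0,j=3: s = 0+0 = 0
p=1,j=1: s = 0+1 = 1
p=1,j=2: s = 1+2 = 3
p=1,j=3: s = 3+3 = 6
p=2,j=1: s = 6+2 = 8
p=2,j=2: s = 8+4 = 12
p=2,j=3: s = 12+6 = 18
p=3,j=1: s = 18+3 = 21
p=3,j=2: s = 21+6 = 27
p=3,j=3: s = 27+9 = 36
p=4,j=1: s = 36+4 = 40
p=4,j=2: s = 40+8 = 48
p=4,j=3: s = 48+12 = 60

60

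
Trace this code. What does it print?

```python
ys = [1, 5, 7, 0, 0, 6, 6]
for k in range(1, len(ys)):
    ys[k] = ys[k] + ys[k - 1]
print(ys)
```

k=1: ys[1] = 5+1 = 6 → [1, 6, 7, 0, 0, 6, 6]
k=2: ys[2] = 7+6 = 13 → [1, 6, 13, 0, 0, 6, 6]
k=3: ys[3] = 0+13 = 13 → [1, 6, 13, 13, 0, 6, 6]
k=4: ys[4] = 0+13 = 13 → [1, 6, 13, 13, 13, 6, 6]
k=5: ys[5] = 6+13 = 19 → [1, 6, 13, 13, 13, 19, 6]
k=6: ys[6] = 6+19 = 25 → [1, 6, 13, 13, 13, 19, 25]

[1, 6, 13, 13, 13, 19, 25]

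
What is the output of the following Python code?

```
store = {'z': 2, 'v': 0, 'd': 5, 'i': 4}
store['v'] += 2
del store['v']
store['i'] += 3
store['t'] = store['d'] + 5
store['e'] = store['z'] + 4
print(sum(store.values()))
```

30

store['v'] = 0+2 = 2 → {'z': 2, 'v': 2, 'd': 5, 'i': 4}
del 'v' → {'z': 2, 'd': 5, 'i': 4}
store['i'] = 4+3 = 7 → {'z': 2, 'd': 5, 'i': 7}
store['t'] = store['d']+5 = 10 → {'z': 2, 'd': 5, 'i': 7, 't': 10}
store['e'] = store['z']+4 = 6 → {'z': 2, 'd': 5, 'i': 7, 't': 10, 'e': 6}
sum of values = 30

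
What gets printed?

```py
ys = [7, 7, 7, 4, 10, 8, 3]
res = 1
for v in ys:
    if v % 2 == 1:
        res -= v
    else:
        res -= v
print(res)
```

-45

v=7: odd, res = 1-7 = -6
v=7: odd, res = (-6)-7 = -13
v=7: odd, res = (-13)-7 = -20
v=4: not odd, res = (-20)-4 = -24
v=10: not odd, res = (-24)-10 = -34
v=8: not odd, res = (-34)-8 = -42
v=3: odd, res = (-42)-3 = -45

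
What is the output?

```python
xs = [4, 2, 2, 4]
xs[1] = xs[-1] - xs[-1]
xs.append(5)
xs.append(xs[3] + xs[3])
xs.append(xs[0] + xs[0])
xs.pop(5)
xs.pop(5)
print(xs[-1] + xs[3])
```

xs[1] = xs[-1]-xs[-1] = 4-4 = 0 → [4, 0, 2, 4]
append 5 → [4, 0, 2, 4, 5]
append xs[3]+xs[3] = 4+4 = 8 → [4, 0, 2, 4, 5, 8]
append xs[0]+xs[0] = 4+4 = 8 → [4, 0, 2, 4, 5, 8, 8]
pop(5) removes 8 → [4, 0, 2, 4, 5, 8]
pop(5) removes 8 → [4, 0, 2, 4, 5]
xs[-1]+xs[3] = 5+4 = 9

9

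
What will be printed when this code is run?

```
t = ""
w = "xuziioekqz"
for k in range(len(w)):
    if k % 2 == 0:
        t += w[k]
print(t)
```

xzieq

k=0: add 'x' → 'x'
k=1: skip
k=2: add 'z' → 'xz'
k=3: skip
k=4: add 'i' → 'xzi'
k=5: skip
k=6: add 'e' → 'xzie'
k=7: skip
k=8: add 'q' → 'xzieq'
k=9: skip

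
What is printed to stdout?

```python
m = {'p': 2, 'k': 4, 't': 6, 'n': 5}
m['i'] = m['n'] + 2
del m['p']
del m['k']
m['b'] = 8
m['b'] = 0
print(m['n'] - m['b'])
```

5

m['i'] = m['n']+2 = 7 → {'p': 2, 'k': 4, 't': 6, 'n': 5, 'i': 7}
del 'p' → {'k': 4, 't': 6, 'n': 5, 'i': 7}
del 'k' → {'t': 6, 'n': 5, 'i': 7}
m['b'] = 8 → {'t': 6, 'n': 5, 'i': 7, 'b': 8}
m['b'] = 0 → {'t': 6, 'n': 5, 'i': 7, 'b': 0}
m['n']-m['b'] = 5-0 = 5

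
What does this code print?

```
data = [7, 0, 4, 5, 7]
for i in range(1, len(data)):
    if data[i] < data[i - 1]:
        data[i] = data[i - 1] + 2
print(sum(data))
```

i=1: 0<7, data[1] = 7+2 = 9 → [7, 9, 4, 5, 7]
i=2: 4<9, data[2] = 9+2 = 11 → [7, 9, 11, 5, 7]
i=3: 5<11, data[3] = 11+2 = 13 → [7, 9, 11, 13, 7]
i=4: 7<13, data[4] = 13+2 = 15 → [7, 9, 11, 13, 15]
sum = 55

55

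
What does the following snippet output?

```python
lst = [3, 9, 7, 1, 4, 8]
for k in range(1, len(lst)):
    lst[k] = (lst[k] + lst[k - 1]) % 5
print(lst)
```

k=1: lst[1] = (9+3)%5 = 2 → [3, 2, 7, 1, 4, 8]
k=2: lst[2] = (7+2)%5 = 4 → [3, 2, 4, 1, 4, 8]
k=3: lst[3] = (1+4)%5 = 0 → [3, 2, 4, 0, 4, 8]
k=4: lst[4] = (4+0)%5 = 4 → [3, 2, 4, 0, 4, 8]
k=5: lst[5] = (8+4)%5 = 2 → [3, 2, 4, 0, 4, 2]

[3, 2, 4, 0, 4, 2]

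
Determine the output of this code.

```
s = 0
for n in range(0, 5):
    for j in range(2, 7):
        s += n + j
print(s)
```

150

n=0,j=2: s = 0+2 = 2
n=0,j=3: s = 2+3 = 5
n=0,j=4: s = 5+4 = 9
n=0,j=5: s = 9+5 = 14
n=0,j=6: s = 14+6 = 20
n=1,j=2: s = 20+3 = 23
n=1,j=3: s = 23+4 = 27
n=1,j=4: s = 27+5 = 32
n=1,j=5: s = 32+6 = 38
n=1,j=6: s = 38+7 = 45
n=2,j=2: s = 45+4 = 49
n=2,j=3: s = 49+5 = 54
n=2,j=4: s = 54+6 = 60
n=2,j=5: s = 60+7 = 67
n=2,j=6: s = 67+8 = 75
n=3,j=2: s = 75+5 = 80
n=3,j=3: s = 80+6 = 86
n=3,j=4: s = 86+7 = 93
n=3,j=5: s = 93+8 = 101
n=3,j=6: s = 101+9 = 110
n=4,j=2: s = 110+6 = 116
n=4,j=3: s = 116+7 = 123
n=4,j=4: s = 123+8 = 131
n=4,j=5: s = 131+9 = 140
n=4,j=6: s = 140+10 = 150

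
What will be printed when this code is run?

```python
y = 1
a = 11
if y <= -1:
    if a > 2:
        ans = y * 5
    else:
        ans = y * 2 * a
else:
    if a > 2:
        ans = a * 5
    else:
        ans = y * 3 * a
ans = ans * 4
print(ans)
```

220

y=1, a=11
y <= -1 is False; a > 2 is True
→ ans = a * 5 = 55
ans = 55*4 = 220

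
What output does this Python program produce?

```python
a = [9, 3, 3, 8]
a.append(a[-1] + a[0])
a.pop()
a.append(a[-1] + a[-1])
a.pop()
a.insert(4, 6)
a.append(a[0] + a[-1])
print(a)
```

append a[-1]+a[0] = 8+9 = 17 → [9, 3, 3, 8, 17]
pop() removes 17 → [9, 3, 3, 8]
append a[-1]+a[-1] = 8+8 = 16 → [9, 3, 3, 8, 16]
pop() removes 16 → [9, 3, 3, 8]
insert 6 at 4 → [9, 3, 3, 8, 6]
append a[0]+a[-1] = 9+6 = 15 → [9, 3, 3, 8, 6, 15]

[9, 3, 3, 8, 6, 15]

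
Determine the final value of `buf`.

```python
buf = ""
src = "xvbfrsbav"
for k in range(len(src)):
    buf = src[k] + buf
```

k=0: prepend 'x' → 'x'
k=1: prepend 'v' → 'vx'
k=2: prepend 'b' → 'bvx'
k=3: prepend 'f' → 'fbvx'
k=4: prepend 'r' → 'rfbvx'
k=5: prepend 's' → 'srfbvx'
k=6: prepend 'b' → 'bsrfbvx'
k=7: prepend 'a' → 'absrfbvx'
k=8: prepend 'v' → 'vabsrfbvx'

'vabsrfbvx'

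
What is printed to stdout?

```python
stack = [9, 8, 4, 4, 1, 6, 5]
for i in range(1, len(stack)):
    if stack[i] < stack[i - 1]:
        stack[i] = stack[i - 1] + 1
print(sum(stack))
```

84

i=1: 8<9, stack[1] = 9+1 = 10 → [9, 10, 4, 4, 1, 6, 5]
i=2: 4<10, stack[2] = 10+1 = 11 → [9, 10, 11, 4, 1, 6, 5]
i=3: 4<11, stack[3] = 11+1 = 12 → [9, 10, 11, 12, 1, 6, 5]
i=4: 1<12, stack[4] = 12+1 = 13 → [9, 10, 11, 12, 13, 6, 5]
i=5: 6<13, stack[5] = 13+1 = 14 → [9, 10, 11, 12, 13, 14, 5]
i=6: 5<14, stack[6] = 14+1 = 15 → [9, 10, 11, 12, 13, 14, 15]
sum = 84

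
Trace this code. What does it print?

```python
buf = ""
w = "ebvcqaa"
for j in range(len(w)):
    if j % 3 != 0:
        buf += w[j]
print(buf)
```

j=0: skip
j=1: add 'b' → 'b'
j=2: add 'v' → 'bv'
j=3: skip
j=4: add 'q' → 'bvq'
j=5: add 'a' → 'bvqa'
j=6: skip

bvqa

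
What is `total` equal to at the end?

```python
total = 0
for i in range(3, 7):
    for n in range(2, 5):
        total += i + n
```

90

i=3,n=2: total = 0+5 = 5
i=3,n=3: total = 5+6 = 11
i=3,n=4: total = 11+7 = 18
i=4,n=2: total = 18+6 = 24
i=4,n=3: total = 24+7 = 31
i=4,n=4: total = 31+8 = 39
i=5,n=2: total = 39+7 = 46
i=5,n=3: total = 46+8 = 54
i=5,n=4: total = 54+9 = 63
i=6,n=2: total = 63+8 = 71
i=6,n=3: total = 71+9 = 80
i=6,n=4: total = 80+10 = 90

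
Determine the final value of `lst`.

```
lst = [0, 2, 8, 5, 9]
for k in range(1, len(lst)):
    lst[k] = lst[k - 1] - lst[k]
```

k=1: lst[1] = 0-2 = -2 → [0, -2, 8, 5, 9]
k=2: lst[2] = (-2)-8 = -10 → [0, -2, -10, 5, 9]
k=3: lst[3] = (-10)-5 = -15 → [0, -2, -10, -15, 9]
k=4: lst[4] = (-15)-9 = -24 → [0, -2, -10, -15, -24]

[0, -2, -10, -15, -24]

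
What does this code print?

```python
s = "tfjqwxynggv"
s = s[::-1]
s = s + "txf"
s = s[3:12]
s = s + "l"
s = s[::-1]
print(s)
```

lttfjqwxyn

reverse → 'vggnyxwqjft'
+ 'txf' → 'vggnyxwqjfttxf'
slice [3:12] → 'nyxwqjftt'
+ 'l' → 'nyxwqjfttl'
reverse → 'lttfjqwxyn'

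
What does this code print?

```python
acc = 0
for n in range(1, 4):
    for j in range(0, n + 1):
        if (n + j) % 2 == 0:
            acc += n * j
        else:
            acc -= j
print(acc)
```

14

n=1,j=0: odd sum, acc = 0-0 = 0
n=1,j=1: even sum, acc = 0+1 = 1
n=2,j=0: even sum, acc = 1+0 = 1
n=2,j=1: odd sum, acc = 1-1 = 0
n=2,j=2: even sum, acc = 0+4 = 4
n=3,j=0: odd sum, acc = 4-0 = 4
n=3,j=1: even sum, acc = 4+3 = 7
n=3,j=2: odd sum, acc = 7-2 = 5
n=3,j=3: even sum, acc = 5+9 = 14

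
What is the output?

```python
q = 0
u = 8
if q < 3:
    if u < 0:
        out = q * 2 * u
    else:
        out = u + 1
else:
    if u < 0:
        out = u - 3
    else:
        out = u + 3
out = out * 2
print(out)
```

q=0, u=8
q < 3 is True; u < 0 is False
→ out = u + 1 = 9
out = 9*2 = 18

18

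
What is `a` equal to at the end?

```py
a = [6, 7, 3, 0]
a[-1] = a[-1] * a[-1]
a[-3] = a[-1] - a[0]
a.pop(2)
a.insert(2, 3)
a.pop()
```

a[-1] = a[-1]*a[-1] = 0*0 = 0 → [6, 7, 3, 0]
a[-3] = a[-1]-a[0] = 0-6 = -6 → [6, -6, 3, 0]
pop(2) removes 3 → [6, -6, 0]
insert 3 at 2 → [6, -6, 3, 0]
pop() removes 0 → [6, -6, 3]

[6, -6, 3]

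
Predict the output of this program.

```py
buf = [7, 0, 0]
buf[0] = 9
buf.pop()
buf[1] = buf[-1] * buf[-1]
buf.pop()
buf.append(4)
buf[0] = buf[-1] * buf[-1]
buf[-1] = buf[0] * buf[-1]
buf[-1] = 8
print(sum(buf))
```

24

buf[0] = 9 → [9, 0, 0]
pop() removes 0 → [9, 0]
buf[1] = buf[-1]*buf[-1] = 0*0 = 0 → [9, 0]
pop() removes 0 → [9]
append 4 → [9, 4]
buf[0] = buf[-1]*buf[-1] = 4*4 = 16 → [16, 4]
buf[-1] = buf[0]*buf[-1] = 16*4 = 64 → [16, 64]
buf[-1] = 8 → [16, 8]
sum = 24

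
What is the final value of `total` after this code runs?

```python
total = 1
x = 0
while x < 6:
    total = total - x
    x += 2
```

x=0: total = 1-0 = 1
x=2: total = 1-2 = -1
x=4: total = (-1)-4 = -5

-5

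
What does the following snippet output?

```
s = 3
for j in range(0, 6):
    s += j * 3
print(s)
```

48

j=0: s = 3+0*3 = 3
j=1: s = 3+1*3 = 6
j=2: s = 6+2*3 = 12
j=3: s = 12+3*3 = 21
j=4: s = 21+4*3 = 33
j=5: s = 33+5*3 = 48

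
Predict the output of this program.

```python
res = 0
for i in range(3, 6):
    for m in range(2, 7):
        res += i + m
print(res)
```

120

i=3,m=2: res = 0+5 = 5
i=3,m=3: res = 5+6 = 11
i=3,m=4: res = 11+7 = 18
i=3,m=5: res = 18+8 = 26
i=3,m=6: res = 26+9 = 35
i=4,m=2: res = 35+6 = 41
i=4,m=3: res = 41+7 = 48
i=4,m=4: res = 48+8 = 56
i=4,m=5: res = 56+9 = 65
i=4,m=6: res = 65+10 = 75
i=5,m=2: res = 75+7 = 82
i=5,m=3: res = 82+8 = 90
i=5,m=4: res = 90+9 = 99
i=5,m=5: res = 99+10 = 109
i=5,m=6: res = 109+11 = 120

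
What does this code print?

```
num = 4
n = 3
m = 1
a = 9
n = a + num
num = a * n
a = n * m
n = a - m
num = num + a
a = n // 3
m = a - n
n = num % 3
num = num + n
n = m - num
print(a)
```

4

n = 9+4 = 13
num = 9*13 = 117
a = 13*1 = 13
n = 13-1 = 12
num = 117+13 = 130
a = 12//3 = 4
m = 4-12 = -8
n = 130%3 = 1
num = 130+1 = 131
n = (-8)-131 = -139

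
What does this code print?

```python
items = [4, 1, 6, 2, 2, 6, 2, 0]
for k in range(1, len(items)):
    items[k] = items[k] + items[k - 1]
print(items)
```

k=1: items[1] = 1+4 = 5 → [4, 5, 6, 2, 2, 6, 2, 0]
k=2: items[2] = 6+5 = 11 → [4, 5, 11, 2, 2, 6, 2, 0]
k=3: items[3] = 2+11 = 13 → [4, 5, 11, 13, 2, 6, 2, 0]
k=4: items[4] = 2+13 = 15 → [4, 5, 11, 13, 15, 6, 2, 0]
k=5: items[5] = 6+15 = 21 → [4, 5, 11, 13, 15, 21, 2, 0]
k=6: items[6] = 2+21 = 23 → [4, 5, 11, 13, 15, 21, 23, 0]
k=7: items[7] = 0+23 = 23 → [4, 5, 11, 13, 15, 21, 23, 23]

[4, 5, 11, 13, 15, 21, 23, 23]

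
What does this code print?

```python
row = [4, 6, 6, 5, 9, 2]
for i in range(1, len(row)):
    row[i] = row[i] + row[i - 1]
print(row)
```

[4, 10, 16, 21, 30, 32]

i=1: row[1] = 6+4 = 10 → [4, 10, 6, 5, 9, 2]
i=2: row[2] = 6+10 = 16 → [4, 10, 16, 5, 9, 2]
i=3: row[3] = 5+16 = 21 → [4, 10, 16, 21, 9, 2]
i=4: row[4] = 9+21 = 30 → [4, 10, 16, 21, 30, 2]
i=5: row[5] = 2+30 = 32 → [4, 10, 16, 21, 30, 32]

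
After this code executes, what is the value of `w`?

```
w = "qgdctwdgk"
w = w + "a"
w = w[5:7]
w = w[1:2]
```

'd'

+ 'a' → 'qgdctwdgka'
slice [5:7] → 'wd'
slice [1:2] → 'd'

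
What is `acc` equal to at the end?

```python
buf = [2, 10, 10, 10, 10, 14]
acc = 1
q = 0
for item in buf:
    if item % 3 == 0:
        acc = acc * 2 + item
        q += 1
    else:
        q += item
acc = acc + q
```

57

item=2: not %3==0; q=2
item=10: not %3==0; q=12
item=10: not %3==0; q=22
item=10: not %3==0; q=32
item=10: not %3==0; q=42
item=14: not %3==0; q=56
acc+q = 1+56 = 57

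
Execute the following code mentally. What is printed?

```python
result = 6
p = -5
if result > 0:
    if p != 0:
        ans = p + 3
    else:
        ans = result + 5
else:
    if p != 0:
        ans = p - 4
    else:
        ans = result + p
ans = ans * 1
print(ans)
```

-2

result=6, p=-5
result > 0 is True; p != 0 is True
→ ans = p + 3 = -2
ans = (-2)*1 = -2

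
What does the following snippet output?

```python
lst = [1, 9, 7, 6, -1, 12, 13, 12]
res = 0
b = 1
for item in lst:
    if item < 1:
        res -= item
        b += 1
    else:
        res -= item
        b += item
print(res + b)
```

3

item=1: not <1, res = 0-1 = -1; b=2
item=9: not <1, res = (-1)-9 = -10; b=11
item=7: not <1, res = (-10)-7 = -17; b=18
item=6: not <1, res = (-17)-6 = -23; b=24
item=-1: <1, res = (-23)-(-1) = -22; b=25
item=12: not <1, res = (-22)-12 = -34; b=37
item=13: not <1, res = (-34)-13 = -47; b=50
item=12: not <1, res = (-47)-12 = -59; b=62
res+b = (-59)+62 = 3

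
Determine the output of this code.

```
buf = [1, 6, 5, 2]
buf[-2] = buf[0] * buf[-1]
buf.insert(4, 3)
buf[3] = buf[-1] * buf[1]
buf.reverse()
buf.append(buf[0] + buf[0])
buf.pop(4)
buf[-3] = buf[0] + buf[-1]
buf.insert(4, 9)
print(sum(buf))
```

buf[-2] = buf[0]*buf[-1] = 1*2 = 2 → [1, 6, 2, 2]
insert 3 at 4 → [1, 6, 2, 2, 3]
buf[3] = buf[-1]*buf[1] = 3*6 = 18 → [1, 6, 2, 18, 3]
reverse → [3, 18, 2, 6, 1]
append buf[0]+buf[0] = 3+3 = 6 → [3, 18, 2, 6, 1, 6]
pop(4) removes 1 → [3, 18, 2, 6, 6]
buf[-3] = buf[0]+buf[-1] = 3+6 = 9 → [3, 18, 9, 6, 6]
insert 9 at 4 → [3, 18, 9, 6, 9, 6]
sum = 51

51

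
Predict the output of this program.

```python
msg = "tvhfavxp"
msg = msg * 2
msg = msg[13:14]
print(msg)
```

v

repeat ×2 → 'tvhfavxptvhfavxp'
slice [13:14] → 'v'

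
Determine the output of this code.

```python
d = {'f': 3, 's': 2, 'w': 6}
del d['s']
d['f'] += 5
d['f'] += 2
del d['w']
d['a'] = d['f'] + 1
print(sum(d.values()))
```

21

del 's' → {'f': 3, 'w': 6}
d['f'] = 3+5 = 8 → {'f': 8, 'w': 6}
d['f'] = 8+2 = 10 → {'f': 10, 'w': 6}
del 'w' → {'f': 10}
d['a'] = d['f']+1 = 11 → {'f': 10, 'a': 11}
sum of values = 21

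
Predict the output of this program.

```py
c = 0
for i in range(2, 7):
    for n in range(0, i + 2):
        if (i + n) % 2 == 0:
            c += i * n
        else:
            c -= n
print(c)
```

110

i=2,n=0: even sum, c = 0+0 = 0
i=2,n=1: odd sum, c = 0-1 = -1
i=2,n=2: even sum, c = (-1)+4 = 3
i=2,n=3: odd sum, c = 3-3 = 0
i=3,n=0: odd sum, c = 0-0 = 0
i=3,n=1: even sum, c = 0+3 = 3
i=3,n=2: odd sum, c = 3-2 = 1
i=3,n=3: even sum, c = 1+9 = 10
i=3,n=4: odd sum, c = 10-4 = 6
i=4,n=0: even sum, c = 6+0 = 6
i=4,n=1: odd sum, c = 6-1 = 5
i=4,n=2: even sum, c = 5+8 = 13
i=4,n=3: odd sum, c = 13-3 = 10
i=4,n=4: even sum, c = 10+16 = 26
i=4,n=5: odd sum, c = 26-5 = 21
i=5,n=0: odd sum, c = 21-0 = 21
i=5,n=1: even sum, c = 21+5 = 26
i=5,n=2: odd sum, c = 26-2 = 24
i=5,n=3: even sum, c = 24+15 = 39
i=5,n=4: odd sum, c = 39-4 = 35
i=5,n=5: even sum, c = 35+25 = 60
i=5,n=6: odd sum, c = 60-6 = 54
i=6,n=0: even sum, c = 54+0 = 54
i=6,n=1: odd sum, c = 54-1 = 53
i=6,n=2: even sum, c = 53+12 = 65
i=6,n=3: odd sum, c = 65-3 = 62
i=6,n=4: even sum, c = 62+24 = 86
i=6,n=5: odd sum, c = 86-5 = 81
i=6,n=6: even sum, c = 81+36 = 117
i=6,n=7: odd sum, c = 117-7 = 110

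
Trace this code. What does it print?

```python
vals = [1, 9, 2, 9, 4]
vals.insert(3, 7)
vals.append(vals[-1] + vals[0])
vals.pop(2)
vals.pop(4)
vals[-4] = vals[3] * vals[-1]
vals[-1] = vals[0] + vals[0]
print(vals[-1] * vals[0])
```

2

insert 7 at 3 → [1, 9, 2, 7, 9, 4]
append vals[-1]+vals[0] = 4+1 = 5 → [1, 9, 2, 7, 9, 4, 5]
pop(2) removes 2 → [1, 9, 7, 9, 4, 5]
pop(4) removes 4 → [1, 9, 7, 9, 5]
vals[-4] = vals[3]*vals[-1] = 9*5 = 45 → [1, 45, 7, 9, 5]
vals[-1] = vals[0]+vals[0] = 1+1 = 2 → [1, 45, 7, 9, 2]
vals[-1]*vals[0] = 2*1 = 2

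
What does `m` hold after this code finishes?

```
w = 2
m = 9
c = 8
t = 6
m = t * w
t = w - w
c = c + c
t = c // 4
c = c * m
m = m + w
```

m = 6*2 = 12
t = 2-2 = 0
c = 8+8 = 16
t = 16//4 = 4
c = 16*12 = 192
m = 12+2 = 14

14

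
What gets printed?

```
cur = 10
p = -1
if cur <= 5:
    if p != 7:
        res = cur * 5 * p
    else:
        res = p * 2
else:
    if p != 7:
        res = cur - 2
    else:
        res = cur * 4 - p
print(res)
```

cur=10, p=-1
cur <= 5 is False; p != 7 is True
→ res = cur - 2 = 8

8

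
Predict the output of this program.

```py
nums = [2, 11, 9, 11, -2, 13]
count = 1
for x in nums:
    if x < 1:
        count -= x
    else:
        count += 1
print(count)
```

8

x=2: not <1, count = 1+1 = 2
x=11: not <1, count = 2+1 = 3
x=9: not <1, count = 3+1 = 4
x=11: not <1, count = 4+1 = 5
x=-2: <1, count = 5-(-2) = 7
x=13: not <1, count = 7+1 = 8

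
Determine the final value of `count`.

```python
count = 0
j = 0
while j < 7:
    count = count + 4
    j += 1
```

28

j=0: count = 0+4 = 4
j=1: count = 4+4 = 8
j=2: count = 8+4 = 12
j=3: count = 12+4 = 16
j=4: count = 16+4 = 20
j=5: count = 20+4 = 24
j=6: count = 24+4 = 28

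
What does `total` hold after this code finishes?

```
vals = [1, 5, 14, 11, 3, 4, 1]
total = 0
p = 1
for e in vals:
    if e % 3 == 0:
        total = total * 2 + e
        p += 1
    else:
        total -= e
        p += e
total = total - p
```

-102

e=1: not %3==0, total = 0-1 = -1; p=2
e=5: not %3==0, total = (-1)-5 = -6; p=7
e=14: not %3==0, total = (-6)-14 = -20; p=21
e=11: not %3==0, total = (-20)-11 = -31; p=32
e=3: %3==0, total = (-31)*2+3 = -59; p=33
e=4: not %3==0, total = (-59)-4 = -63; p=37
e=1: not %3==0, total = (-63)-1 = -64; p=38
total-p = (-64)-38 = -102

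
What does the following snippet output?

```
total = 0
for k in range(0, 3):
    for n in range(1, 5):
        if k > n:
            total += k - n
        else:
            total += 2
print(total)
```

k=0,n=1: not 0>1, total = 0+2 = 2
k=0,n=2: not 0>2, total = 2+2 = 4
k=0,n=3: not 0>3, total = 4+2 = 6
k=0,n=4: not 0>4, total = 6+2 = 8
k=1,n=1: not 1>1, total = 8+2 = 10
k=1,n=2: not 1>2, total = 10+2 = 12
k=1,n=3: not 1>3, total = 12+2 = 14
k=1,n=4: not 1>4, total = 14+2 = 16
k=2,n=1: 2>1, total = 16+1 = 17
k=2,n=2: not 2>2, total = 17+2 = 19
k=2,n=3: not 2>3, total = 19+2 = 21
k=2,n=4: not 2>4, total = 21+2 = 23

23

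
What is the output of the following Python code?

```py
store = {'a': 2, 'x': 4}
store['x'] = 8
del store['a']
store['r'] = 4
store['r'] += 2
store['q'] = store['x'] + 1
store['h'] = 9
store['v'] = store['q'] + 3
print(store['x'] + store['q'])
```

store['x'] = 8 → {'a': 2, 'x': 8}
del 'a' → {'x': 8}
store['r'] = 4 → {'x': 8, 'r': 4}
store['r'] = 4+2 = 6 → {'x': 8, 'r': 6}
store['q'] = store['x']+1 = 9 → {'x': 8, 'r': 6, 'q': 9}
store['h'] = 9 → {'x': 8, 'r': 6, 'q': 9, 'h': 9}
store['v'] = store['q']+3 = 12 → {'x': 8, 'r': 6, 'q': 9, 'h': 9, 'v': 12}
store['x']+store['q'] = 8+9 = 17

17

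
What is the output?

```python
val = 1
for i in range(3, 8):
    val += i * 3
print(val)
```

76

i=3: val = 1+3*3 = 10
i=4: val = 10+4*3 = 22
i=5: val = 22+5*3 = 37
i=6: val = 37+6*3 = 55
i=7: val = 55+7*3 = 76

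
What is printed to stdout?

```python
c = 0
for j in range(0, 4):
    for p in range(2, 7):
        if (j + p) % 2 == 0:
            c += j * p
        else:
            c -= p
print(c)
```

j=0,p=2: even sum, c = 0+0 = 0
j=0,p=3: odd sum, c = 0-3 = -3
j=0,p=4: even sum, c = (-3)+0 = -3
j=0,p=5: odd sum, c = (-3)-5 = -8
j=0,p=6: even sum, c = (-8)+0 = -8
j=1,p=2: odd sum, c = (-8)-2 = -10
j=1,p=3: even sum, c = (-10)+3 = -7
j=1,p=4: odd sum, c = (-7)-4 = -11
j=1,p=5: even sum, c = (-11)+5 = -6
j=1,p=6: odd sum, c = (-6)-6 = -12
j=2,p=2: even sum, c = (-12)+4 = -8
j=2,p=3: odd sum, c = (-8)-3 = -11
j=2,p=4: even sum, c = (-11)+8 = -3
j=2,p=5: odd sum, c = (-3)-5 = -8
j=2,p=6: even sum, c = (-8)+12 = 4
j=3,p=2: odd sum, c = 4-2 = 2
j=3,p=3: even sum, c = 2+9 = 11
j=3,p=4: odd sum, c = 11-4 = 7
j=3,p=5: even sum, c = 7+15 = 22
j=3,p=6: odd sum, c = 22-6 = 16

16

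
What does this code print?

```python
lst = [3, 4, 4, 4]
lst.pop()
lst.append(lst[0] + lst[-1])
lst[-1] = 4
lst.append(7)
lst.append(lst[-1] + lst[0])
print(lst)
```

pop() removes 4 → [3, 4, 4]
append lst[0]+lst[-1] = 3+4 = 7 → [3, 4, 4, 7]
lst[-1] = 4 → [3, 4, 4, 4]
append 7 → [3, 4, 4, 4, 7]
append lst[-1]+lst[0] = 7+3 = 10 → [3, 4, 4, 4, 7, 10]

[3, 4, 4, 4, 7, 10]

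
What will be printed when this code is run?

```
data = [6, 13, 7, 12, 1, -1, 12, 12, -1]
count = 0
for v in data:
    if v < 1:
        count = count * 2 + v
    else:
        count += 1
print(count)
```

21

v=6: not <1, count = 0+1 = 1
v=13: not <1, count = 1+1 = 2
v=7: not <1, count = 2+1 = 3
v=12: not <1, count = 3+1 = 4
v=1: not <1, count = 4+1 = 5
v=-1: <1, count = 5*2+(-1) = 9
v=12: not <1, count = 9+1 = 10
v=12: not <1, count = 10+1 = 11
v=-1: <1, count = 11*2+(-1) = 21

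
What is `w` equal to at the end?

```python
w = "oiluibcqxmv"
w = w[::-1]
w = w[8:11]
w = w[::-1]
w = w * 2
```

'oiloil'

reverse → 'vmxqcbiulio'
slice [8:11] → 'lio'
reverse → 'oil'
repeat ×2 → 'oiloil'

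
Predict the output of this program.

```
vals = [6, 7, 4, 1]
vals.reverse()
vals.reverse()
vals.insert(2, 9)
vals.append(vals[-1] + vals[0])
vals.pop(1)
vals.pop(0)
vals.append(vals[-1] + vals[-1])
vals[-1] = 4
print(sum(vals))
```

reverse → [1, 4, 7, 6]
reverse → [6, 7, 4, 1]
insert 9 at 2 → [6, 7, 9, 4, 1]
append vals[-1]+vals[0] = 1+6 = 7 → [6, 7, 9, 4, 1, 7]
pop(1) removes 7 → [6, 9, 4, 1, 7]
pop(0) removes 6 → [9, 4, 1, 7]
append vals[-1]+vals[-1] = 7+7 = 14 → [9, 4, 1, 7, 14]
vals[-1] = 4 → [9, 4, 1, 7, 4]
sum = 25

25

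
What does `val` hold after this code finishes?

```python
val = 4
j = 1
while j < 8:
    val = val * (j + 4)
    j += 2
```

13860

j=1: val = 4*5 = 20
j=3: val = 20*7 = 140
j=5: val = 140*9 = 1260
j=7: val = 1260*11 = 13860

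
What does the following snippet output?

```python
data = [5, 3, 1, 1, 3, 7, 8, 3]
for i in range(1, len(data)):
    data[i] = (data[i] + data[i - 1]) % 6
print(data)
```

[5, 2, 3, 4, 1, 2, 4, 1]

i=1: data[1] = (3+5)%6 = 2 → [5, 2, 1, 1, 3, 7, 8, 3]
i=2: data[2] = (1+2)%6 = 3 → [5, 2, 3, 1, 3, 7, 8, 3]
i=3: data[3] = (1+3)%6 = 4 → [5, 2, 3, 4, 3, 7, 8, 3]
i=4: data[4] = (3+4)%6 = 1 → [5, 2, 3, 4, 1, 7, 8, 3]
i=5: data[5] = (7+1)%6 = 2 → [5, 2, 3, 4, 1, 2, 8, 3]
i=6: data[6] = (8+2)%6 = 4 → [5, 2, 3, 4, 1, 2, 4, 3]
i=7: data[7] = (3+4)%6 = 1 → [5, 2, 3, 4, 1, 2, 4, 1]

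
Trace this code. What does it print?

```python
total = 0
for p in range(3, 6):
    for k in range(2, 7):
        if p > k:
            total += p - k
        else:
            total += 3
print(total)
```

p=3,k=2: 3>2, total = 0+1 = 1
p=3,k=3: not 3>3, total = 1+3 = 4
p=3,k=4: not 3>4, total = 4+3 = 7
p=3,k=5: not 3>5, total = 7+3 = 10
p=3,k=6: not 3>6, total = 10+3 = 13
p=4,k=2: 4>2, total = 13+2 = 15
p=4,k=3: 4>3, total = 15+1 = 16
p=4,k=4: not 4>4, total = 16+3 = 19
p=4,k=5: not 4>5, total = 19+3 = 22
p=4,k=6: not 4>6, total = 22+3 = 25
p=5,k=2: 5>2, total = 25+3 = 28
p=5,k=3: 5>3, total = 28+2 = 30
p=5,k=4: 5>4, total = 30+1 = 31
p=5,k=5: not 5>5, total = 31+3 = 34
p=5,k=6: not 5>6, total = 34+3 = 37

37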